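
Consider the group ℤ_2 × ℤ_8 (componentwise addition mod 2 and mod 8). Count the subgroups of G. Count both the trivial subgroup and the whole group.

|G| = 16, so by Lagrange every subgroup order divides 16. Divisors: 1, 2, 4, 8, 16.
Subgroups by order — order 1: 1; order 2: 3; order 4: 3; order 8: 3; order 16: 1.
Total: 1 + 3 + 3 + 3 + 1 = 11.

11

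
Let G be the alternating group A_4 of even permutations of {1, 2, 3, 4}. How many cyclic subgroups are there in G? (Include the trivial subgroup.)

8

Group the elements of G by the cyclic subgroup they generate; each cyclic subgroup of order d accounts for φ(d) elements.
Cyclic subgroups by order — order 1: 1; order 2: 3; order 3: 4.
Total: 8.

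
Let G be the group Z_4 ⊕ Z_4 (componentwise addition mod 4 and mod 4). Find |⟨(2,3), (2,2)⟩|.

|⟨(2,3)⟩| = 4 and |⟨(2,2)⟩| = 2, so |H| is a multiple of lcm(4, 2) = 4 and divides |G| = 16.
Closing under the operation: H = {(0,0), (0,1), (0,2), (0,3), (2,0), (2,1), (2,2), (2,3)}, so |H| = 8.

8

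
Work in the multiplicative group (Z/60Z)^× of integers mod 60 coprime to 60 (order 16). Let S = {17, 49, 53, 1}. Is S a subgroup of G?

|S| = 4 divides |G| = 16, consistent with Lagrange.
S contains the identity, every element's inverse is in S, and S is closed under ·: it is a subgroup.
In fact S = ⟨53⟩.

Yes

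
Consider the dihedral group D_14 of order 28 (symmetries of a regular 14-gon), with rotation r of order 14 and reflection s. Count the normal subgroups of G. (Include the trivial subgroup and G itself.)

7

G has 28 subgroups. Checking conjugation-invariance by order — order 1: 1/1 normal; order 2: 1/15 normal; order 4: 0/7 normal; order 7: 1/1 normal; order 14: 3/3 normal; order 28: 1/1 normal.
Total normal subgroups: 7.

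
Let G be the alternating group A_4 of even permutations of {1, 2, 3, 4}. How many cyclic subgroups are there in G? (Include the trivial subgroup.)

Each element a generates a cyclic subgroup ⟨a⟩; distinct elements may generate the same one (a cyclic group of order d has φ(d) generators).
Cyclic subgroups by order — order 1: 1; order 2: 3; order 3: 4.
Total: 8.

8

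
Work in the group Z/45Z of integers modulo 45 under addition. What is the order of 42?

15

In Z/45Z, the order of an element a is n/gcd(a, n).
gcd(42, 45) = 3, so |⟨42⟩| = 45/3 = 15.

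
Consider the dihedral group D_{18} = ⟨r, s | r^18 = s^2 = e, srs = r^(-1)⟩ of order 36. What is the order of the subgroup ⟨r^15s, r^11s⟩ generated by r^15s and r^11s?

18

|⟨r^15s⟩| = 2 and |⟨r^11s⟩| = 2, so |H| is a multiple of lcm(2, 2) = 2 and divides |G| = 36.
Closing under the operation: H = {e, r^2, r^4, r^6, r^8, r^10, r^12, r^14, r^16, rs, r^3s, r^5s, r^7s, r^9s, r^11s, r^13s, r^15s, r^17s}, so |H| = 18.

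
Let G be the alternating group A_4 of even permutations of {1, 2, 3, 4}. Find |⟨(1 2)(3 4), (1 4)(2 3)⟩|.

|⟨(1 2)(3 4)⟩| = 2 and |⟨(1 4)(2 3)⟩| = 2, so |H| is a multiple of lcm(2, 2) = 2 and divides |G| = 12.
Closing under the operation: H = {e, (1 2)(3 4), (1 3)(2 4), (1 4)(2 3)}, so |H| = 4.

4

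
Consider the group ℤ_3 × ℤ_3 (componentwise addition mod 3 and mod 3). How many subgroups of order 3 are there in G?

|G| = 9 and 3 | 9, so subgroups of order 3 are possible by Lagrange.
The subgroups of order 3 are: {(0,0), (0,1), (0,2)}; {(0,0), (1,0), (2,0)}; {(0,0), (1,1), (2,2)}; {(0,0), (1,2), (2,1)}.
So G has 4 subgroups of order 3.

4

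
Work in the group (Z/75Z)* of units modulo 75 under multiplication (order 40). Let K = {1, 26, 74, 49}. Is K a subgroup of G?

Yes

|K| = 4 divides |G| = 40, consistent with Lagrange.
K contains the identity, every element's inverse is in K, and K is closed under ·: it is a subgroup.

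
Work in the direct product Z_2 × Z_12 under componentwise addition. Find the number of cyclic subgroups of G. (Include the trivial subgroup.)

A cyclic subgroup of order d is generated by each of its φ(d) elements of order d, so the cyclic subgroups of order d number (#elements of order d)/φ(d).
Cyclic subgroups by order — order 1: 1; order 2: 3; order 3: 1; order 4: 2; order 6: 3; order 12: 2.
Total: 12.

12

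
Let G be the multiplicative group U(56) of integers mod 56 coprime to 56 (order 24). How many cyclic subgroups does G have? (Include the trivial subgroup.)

16

Group the elements of G by the cyclic subgroup they generate; each cyclic subgroup of order d accounts for φ(d) elements.
Cyclic subgroups by order — order 1: 1; order 2: 7; order 3: 1; order 6: 7.
Total: 16.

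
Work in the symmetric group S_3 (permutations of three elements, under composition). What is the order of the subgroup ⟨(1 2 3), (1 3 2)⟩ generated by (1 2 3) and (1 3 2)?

|⟨(1 2 3)⟩| = 3 and |⟨(1 3 2)⟩| = 3, so |H| is a multiple of lcm(3, 3) = 3 and divides |G| = 6.
Closing under the operation: H = {e, (1 2 3), (1 3 2)}, so |H| = 3.

3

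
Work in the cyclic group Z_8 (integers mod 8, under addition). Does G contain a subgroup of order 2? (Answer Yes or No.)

Yes

2 | 8. A subgroup of order 2 is {0, 4}.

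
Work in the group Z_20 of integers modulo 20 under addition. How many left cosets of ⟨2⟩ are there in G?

2

|⟨2⟩| = 10 and |G| = 20.
By Lagrange, [G : H] = |G|/|H| = 20/10 = 2.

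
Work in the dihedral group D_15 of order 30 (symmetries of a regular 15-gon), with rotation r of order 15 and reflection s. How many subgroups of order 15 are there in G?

|G| = 30 and 15 | 30, so subgroups of order 15 are possible by Lagrange.
The subgroups of order 15 are: {e, r, r^2, r^3, r^4, r^5, r^6, r^7, r^8, r^9, r^10, r^11, r^12, r^13, r^14}.
So G has 1 subgroup of order 15.

1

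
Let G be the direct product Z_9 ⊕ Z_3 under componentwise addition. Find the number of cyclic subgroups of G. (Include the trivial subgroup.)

8

Each element a generates a cyclic subgroup ⟨a⟩; distinct elements may generate the same one (a cyclic group of order d has φ(d) generators).
Cyclic subgroups by order — order 1: 1; order 3: 4; order 9: 3.
Total: 8.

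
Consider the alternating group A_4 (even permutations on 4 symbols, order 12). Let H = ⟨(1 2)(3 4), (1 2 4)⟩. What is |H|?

12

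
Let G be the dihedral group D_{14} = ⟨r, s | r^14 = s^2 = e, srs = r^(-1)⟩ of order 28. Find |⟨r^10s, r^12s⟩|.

|⟨r^10s⟩| = 2 and |⟨r^12s⟩| = 2, so |H| is a multiple of lcm(2, 2) = 2 and divides |G| = 28.
Closing under the operation: H = {e, r^2, r^4, r^6, r^8, r^10, r^12, s, r^2s, r^4s, r^6s, r^8s, r^10s, r^12s}, so |H| = 14.

14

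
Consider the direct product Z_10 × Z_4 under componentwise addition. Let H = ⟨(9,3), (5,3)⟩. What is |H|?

20

|⟨(9,3)⟩| = 20 and |⟨(5,3)⟩| = 4, so |H| is a multiple of lcm(20, 4) = 20 and divides |G| = 40.
Closing under the operation: H = {(0,0), (0,2), (1,1), (1,3), (2,0), (2,2), (3,1), (3,3), (4,0), (4,2), (5,1), (5,3), (6,0), (6,2), (7,1), (7,3), (8,0), (8,2), (9,1), (9,3)}, so |H| = 20.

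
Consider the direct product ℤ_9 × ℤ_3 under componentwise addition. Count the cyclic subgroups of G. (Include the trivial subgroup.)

8

Group the elements of G by the cyclic subgroup they generate; each cyclic subgroup of order d accounts for φ(d) elements.
Cyclic subgroups by order — order 1: 1; order 3: 4; order 9: 3.
Total: 8.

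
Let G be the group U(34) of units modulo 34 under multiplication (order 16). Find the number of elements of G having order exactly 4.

The elements of order 4 are: 13, 21.
That's 2.

2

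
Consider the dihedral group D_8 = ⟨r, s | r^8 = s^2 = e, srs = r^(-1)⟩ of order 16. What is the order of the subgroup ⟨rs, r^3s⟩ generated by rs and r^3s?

|⟨rs⟩| = 2 and |⟨r^3s⟩| = 2, so |H| is a multiple of lcm(2, 2) = 2 and divides |G| = 16.
Closing under the operation: H = {e, r^2, r^4, r^6, rs, r^3s, r^5s, r^7s}, so |H| = 8.

8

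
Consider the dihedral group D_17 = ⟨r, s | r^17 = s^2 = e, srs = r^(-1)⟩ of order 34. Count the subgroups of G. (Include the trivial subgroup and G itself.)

20

|G| = 34, so by Lagrange every subgroup order divides 34. Divisors: 1, 2, 17, 34.
Subgroups by order — order 1: 1; order 2: 17; order 17: 1; order 34: 1.
Total: 1 + 17 + 1 + 1 = 20.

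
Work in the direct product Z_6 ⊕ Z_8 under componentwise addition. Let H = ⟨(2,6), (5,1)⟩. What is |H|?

|⟨(2,6)⟩| = 12 and |⟨(5,1)⟩| = 24, so |H| is a multiple of lcm(12, 24) = 24 and divides |G| = 48.
Closing under the operation: H = {(0,0), (0,2), (0,4), (0,6), (1,1), (1,3), (1,5), (1,7), (2,0), (2,2), (2,4), (2,6), (3,1), (3,3), (3,5), (3,7), (4,0), (4,2), (4,4), (4,6), (5,1), (5,3), (5,5), (5,7)}, so |H| = 24.

24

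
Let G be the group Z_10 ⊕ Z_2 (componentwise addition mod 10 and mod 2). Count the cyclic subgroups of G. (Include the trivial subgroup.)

8

A cyclic subgroup of order d is generated by each of its φ(d) elements of order d, so the cyclic subgroups of order d number (#elements of order d)/φ(d).
Cyclic subgroups by order — order 1: 1; order 2: 3; order 5: 1; order 10: 3.
Total: 8.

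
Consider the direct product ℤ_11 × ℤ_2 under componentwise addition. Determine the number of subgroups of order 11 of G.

|G| = 22 and 11 | 22, so subgroups of order 11 are possible by Lagrange.
The subgroups of order 11 are: {(0,0), (1,0), (2,0), (3,0), (4,0), (5,0), (6,0), (7,0), (8,0), (9,0), (10,0)}.
So G has 1 subgroup of order 11.

1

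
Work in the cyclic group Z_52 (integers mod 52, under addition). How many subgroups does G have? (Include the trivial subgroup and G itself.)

6

A cyclic group of order 52 has exactly one subgroup for each divisor of 52.
Divisors of 52: 1, 2, 4, 13, 26, 52.
So Z_52 has 6 subgroups.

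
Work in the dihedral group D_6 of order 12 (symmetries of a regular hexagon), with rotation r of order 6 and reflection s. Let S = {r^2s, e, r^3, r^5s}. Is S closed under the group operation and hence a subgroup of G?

|S| = 4 divides |G| = 12, consistent with Lagrange.
S contains the identity, every element's inverse is in S, and S is closed under ·: it is a subgroup.

Yes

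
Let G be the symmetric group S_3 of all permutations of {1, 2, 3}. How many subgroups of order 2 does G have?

3

|G| = 6 and 2 | 6, so subgroups of order 2 are possible by Lagrange.
The subgroups of order 2 are: {e, (1 2)}; {e, (1 3)}; {e, (2 3)}.
So G has 3 subgroups of order 2.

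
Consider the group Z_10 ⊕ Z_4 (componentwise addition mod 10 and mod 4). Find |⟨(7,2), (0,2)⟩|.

20

|⟨(7,2)⟩| = 10 and |⟨(0,2)⟩| = 2, so |H| is a multiple of lcm(10, 2) = 10 and divides |G| = 40.
Closing under the operation: H = {(0,0), (0,2), (1,0), (1,2), (2,0), (2,2), (3,0), (3,2), (4,0), (4,2), (5,0), (5,2), (6,0), (6,2), (7,0), (7,2), (8,0), (8,2), (9,0), (9,2)}, so |H| = 20.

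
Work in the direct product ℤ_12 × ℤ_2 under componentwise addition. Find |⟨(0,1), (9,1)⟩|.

|⟨(0,1)⟩| = 2 and |⟨(9,1)⟩| = 4, so |H| is a multiple of lcm(2, 4) = 4 and divides |G| = 24.
Closing under the operation: H = {(0,0), (0,1), (3,0), (3,1), (6,0), (6,1), (9,0), (9,1)}, so |H| = 8.

8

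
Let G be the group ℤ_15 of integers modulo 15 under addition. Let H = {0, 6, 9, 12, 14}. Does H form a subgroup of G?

12 ∈ H but its inverse 3 ∉ H, so H is not a subgroup.

No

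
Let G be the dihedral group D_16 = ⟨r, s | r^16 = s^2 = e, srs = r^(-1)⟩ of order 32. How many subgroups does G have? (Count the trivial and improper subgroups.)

36

|G| = 32, so by Lagrange every subgroup order divides 32. Divisors: 1, 2, 4, 8, 16, 32.
Subgroups by order — order 1: 1; order 2: 17; order 4: 9; order 8: 5; order 16: 3; order 32: 1.
Total: 1 + 17 + 9 + 5 + 3 + 1 = 36.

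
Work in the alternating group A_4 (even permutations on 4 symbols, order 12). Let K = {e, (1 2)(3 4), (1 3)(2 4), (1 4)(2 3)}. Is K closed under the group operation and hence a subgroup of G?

Yes

|K| = 4 divides |G| = 12, consistent with Lagrange.
K contains the identity, every element's inverse is in K, and K is closed under ∘: it is a subgroup.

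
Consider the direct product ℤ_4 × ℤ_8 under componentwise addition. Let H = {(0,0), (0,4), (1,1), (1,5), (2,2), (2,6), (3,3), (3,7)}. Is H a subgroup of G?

Yes

|H| = 8 divides |G| = 32, consistent with Lagrange.
H contains the identity, every element's inverse is in H, and H is closed under +: it is a subgroup.
In fact H = ⟨(1,5)⟩.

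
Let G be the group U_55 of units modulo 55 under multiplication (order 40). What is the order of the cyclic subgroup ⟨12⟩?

Compute successive powers of 12 mod 55: 12, 34, 23, 1; 12^4 ≡ 1 (mod 55).
So |⟨12⟩| = 4.

4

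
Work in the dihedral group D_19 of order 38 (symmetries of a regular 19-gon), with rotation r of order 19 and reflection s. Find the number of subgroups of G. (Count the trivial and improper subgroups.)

|G| = 38, so by Lagrange every subgroup order divides 38. Divisors: 1, 2, 19, 38.
Subgroups by order — order 1: 1; order 2: 19; order 19: 1; order 38: 1.
Total: 1 + 19 + 1 + 1 = 22.

22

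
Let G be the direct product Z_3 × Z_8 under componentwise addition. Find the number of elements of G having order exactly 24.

8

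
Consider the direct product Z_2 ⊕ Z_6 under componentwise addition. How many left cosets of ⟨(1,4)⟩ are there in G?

|⟨(1,4)⟩| = 6 and |G| = 12.
By Lagrange, [G : H] = |G|/|H| = 12/6 = 2.

2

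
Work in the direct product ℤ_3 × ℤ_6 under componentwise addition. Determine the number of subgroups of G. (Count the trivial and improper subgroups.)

12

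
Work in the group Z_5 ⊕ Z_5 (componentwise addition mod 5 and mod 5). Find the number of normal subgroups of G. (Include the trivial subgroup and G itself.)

G is abelian, so every subgroup is normal.
G has 8 subgroups in total, hence 8 normal subgroups.

8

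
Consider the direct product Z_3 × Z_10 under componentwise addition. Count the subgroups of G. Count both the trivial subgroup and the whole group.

8

|G| = 30, so by Lagrange every subgroup order divides 30. Divisors: 1, 2, 3, 5, 6, 10, 15, 30.
Subgroups by order — order 1: 1; order 2: 1; order 3: 1; order 5: 1; order 6: 1; order 10: 1; order 15: 1; order 30: 1.
Total: 1 + 1 + 1 + 1 + 1 + 1 + 1 + 1 = 8.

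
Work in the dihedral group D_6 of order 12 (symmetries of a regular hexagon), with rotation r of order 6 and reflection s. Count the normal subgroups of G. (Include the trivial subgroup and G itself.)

7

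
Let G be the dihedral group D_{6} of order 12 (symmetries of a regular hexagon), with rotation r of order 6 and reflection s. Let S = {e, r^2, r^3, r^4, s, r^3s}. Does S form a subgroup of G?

Closure fails: s · r^4 = r^2s ∉ S. So S is not a subgroup.

No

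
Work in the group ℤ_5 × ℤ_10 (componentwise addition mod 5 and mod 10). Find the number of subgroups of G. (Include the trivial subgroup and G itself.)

|G| = 50, so by Lagrange every subgroup order divides 50. Divisors: 1, 2, 5, 10, 25, 50.
Subgroups by order — order 1: 1; order 2: 1; order 5: 6; order 10: 6; order 25: 1; order 50: 1.
Total: 1 + 1 + 6 + 6 + 1 + 1 = 16.

16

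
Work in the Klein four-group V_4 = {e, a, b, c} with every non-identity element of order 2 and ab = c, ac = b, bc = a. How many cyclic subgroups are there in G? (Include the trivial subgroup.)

4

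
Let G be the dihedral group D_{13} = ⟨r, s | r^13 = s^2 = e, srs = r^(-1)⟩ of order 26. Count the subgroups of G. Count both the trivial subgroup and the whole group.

16

|G| = 26, so by Lagrange every subgroup order divides 26. Divisors: 1, 2, 13, 26.
Subgroups by order — order 1: 1; order 2: 13; order 13: 1; order 26: 1.
Total: 1 + 13 + 1 + 1 = 16.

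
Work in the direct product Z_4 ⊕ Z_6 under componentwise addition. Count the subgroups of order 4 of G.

3

|G| = 24 and 4 | 24, so subgroups of order 4 are possible by Lagrange.
The subgroups of order 4 are: {(0,0), (0,3), (2,0), (2,3)}; {(0,0), (1,0), (2,0), (3,0)}; {(0,0), (1,3), (2,0), (3,3)}.
So G has 3 subgroups of order 4.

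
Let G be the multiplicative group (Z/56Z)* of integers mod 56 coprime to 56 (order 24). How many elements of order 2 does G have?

7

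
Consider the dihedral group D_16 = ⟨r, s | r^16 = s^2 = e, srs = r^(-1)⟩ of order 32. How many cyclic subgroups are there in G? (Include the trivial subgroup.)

Each element a generates a cyclic subgroup ⟨a⟩; distinct elements may generate the same one (a cyclic group of order d has φ(d) generators).
Cyclic subgroups by order — order 1: 1; order 2: 17; order 4: 1; order 8: 1; order 16: 1.
Total: 21.

21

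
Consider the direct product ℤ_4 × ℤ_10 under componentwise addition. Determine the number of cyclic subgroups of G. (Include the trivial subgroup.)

A cyclic subgroup of order d is generated by each of its φ(d) elements of order d, so the cyclic subgroups of order d number (#elements of order d)/φ(d).
Cyclic subgroups by order — order 1: 1; order 2: 3; order 4: 2; order 5: 1; order 10: 3; order 20: 2.
Total: 12.

12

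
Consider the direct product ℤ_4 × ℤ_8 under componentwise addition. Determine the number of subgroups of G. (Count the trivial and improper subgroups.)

|G| = 32, so by Lagrange every subgroup order divides 32. Divisors: 1, 2, 4, 8, 16, 32.
Subgroups by order — order 1: 1; order 2: 3; order 4: 7; order 8: 7; order 16: 3; order 32: 1.
Total: 1 + 3 + 7 + 7 + 3 + 1 = 22.

22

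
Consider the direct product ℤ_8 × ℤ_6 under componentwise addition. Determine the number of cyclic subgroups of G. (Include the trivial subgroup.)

Each element a generates a cyclic subgroup ⟨a⟩; distinct elements may generate the same one (a cyclic group of order d has φ(d) generators).
Cyclic subgroups by order — order 1: 1; order 2: 3; order 3: 1; order 4: 2; order 6: 3; order 8: 2; order 12: 2; order 24: 2.
Total: 16.

16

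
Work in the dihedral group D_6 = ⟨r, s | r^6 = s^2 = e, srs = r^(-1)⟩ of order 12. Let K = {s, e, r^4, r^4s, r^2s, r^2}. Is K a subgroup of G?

Yes

|K| = 6 divides |G| = 12, consistent with Lagrange.
K contains the identity, every element's inverse is in K, and K is closed under ·: it is a subgroup.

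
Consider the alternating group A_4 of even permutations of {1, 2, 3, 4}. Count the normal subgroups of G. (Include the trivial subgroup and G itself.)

G has 10 subgroups. Checking conjugation-invariance by order — order 1: 1/1 normal; order 2: 0/3 normal; order 3: 0/4 normal; order 4: 1/1 normal; order 12: 1/1 normal.
Total normal subgroups: 3.

3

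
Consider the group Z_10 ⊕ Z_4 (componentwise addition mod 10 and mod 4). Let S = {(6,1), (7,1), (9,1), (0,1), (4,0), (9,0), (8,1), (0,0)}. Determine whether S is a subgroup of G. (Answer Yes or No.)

No

(0,1) ∈ S but its inverse (0,3) ∉ S, so S is not a subgroup.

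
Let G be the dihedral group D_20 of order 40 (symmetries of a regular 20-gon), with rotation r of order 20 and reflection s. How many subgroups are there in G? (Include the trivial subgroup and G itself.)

|G| = 40, so by Lagrange every subgroup order divides 40. Divisors: 1, 2, 4, 5, 8, 10, 20, 40.
Subgroups by order — order 1: 1; order 2: 21; order 4: 11; order 5: 1; order 8: 5; order 10: 5; order 20: 3; order 40: 1.
Total: 1 + 21 + 11 + 1 + 5 + 5 + 3 + 1 = 48.

48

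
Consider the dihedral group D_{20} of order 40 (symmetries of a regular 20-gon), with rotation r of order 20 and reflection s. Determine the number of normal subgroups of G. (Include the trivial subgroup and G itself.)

G has 48 subgroups. Checking conjugation-invariance by order — order 1: 1/1 normal; order 2: 1/21 normal; order 4: 1/11 normal; order 5: 1/1 normal; order 8: 0/5 normal; order 10: 1/5 normal; order 20: 3/3 normal; order 40: 1/1 normal.
Total normal subgroups: 9.

9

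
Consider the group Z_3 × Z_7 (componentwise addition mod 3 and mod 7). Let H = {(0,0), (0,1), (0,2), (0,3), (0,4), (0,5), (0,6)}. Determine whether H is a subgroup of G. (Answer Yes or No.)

|H| = 7 divides |G| = 21, consistent with Lagrange.
H contains the identity, every element's inverse is in H, and H is closed under +: it is a subgroup.
In fact H = ⟨(0,1)⟩.

Yes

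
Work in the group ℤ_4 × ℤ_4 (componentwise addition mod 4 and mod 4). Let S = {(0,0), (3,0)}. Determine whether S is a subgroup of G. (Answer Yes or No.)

No

(3,0) ∈ S but its inverse (1,0) ∉ S, so S is not a subgroup.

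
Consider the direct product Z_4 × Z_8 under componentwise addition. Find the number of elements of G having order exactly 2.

An element (a,b) has order lcm(ord(a), ord(b)); count pairs with lcm equal to 2.
Enumerating gives 3 such elements.

3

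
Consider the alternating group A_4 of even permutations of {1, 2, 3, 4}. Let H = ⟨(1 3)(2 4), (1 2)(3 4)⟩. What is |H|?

|⟨(1 3)(2 4)⟩| = 2 and |⟨(1 2)(3 4)⟩| = 2, so |H| is a multiple of lcm(2, 2) = 2 and divides |G| = 12.
Closing under the operation: H = {e, (1 2)(3 4), (1 3)(2 4), (1 4)(2 3)}, so |H| = 4.

4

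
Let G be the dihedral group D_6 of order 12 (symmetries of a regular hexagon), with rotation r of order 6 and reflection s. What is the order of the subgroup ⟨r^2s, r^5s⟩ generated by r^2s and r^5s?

|⟨r^2s⟩| = 2 and |⟨r^5s⟩| = 2, so |H| is a multiple of lcm(2, 2) = 2 and divides |G| = 12.
Closing under the operation: H = {e, r^3, r^2s, r^5s}, so |H| = 4.

4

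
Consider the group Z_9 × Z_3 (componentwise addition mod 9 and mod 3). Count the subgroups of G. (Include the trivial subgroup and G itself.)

10

|G| = 27, so by Lagrange every subgroup order divides 27. Divisors: 1, 3, 9, 27.
Subgroups by order — order 1: 1; order 3: 4; order 9: 4; order 27: 1.
Total: 1 + 4 + 4 + 1 = 10.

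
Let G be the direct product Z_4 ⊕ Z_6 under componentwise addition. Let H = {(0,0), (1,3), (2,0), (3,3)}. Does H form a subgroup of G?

Yes

|H| = 4 divides |G| = 24, consistent with Lagrange.
H contains the identity, every element's inverse is in H, and H is closed under +: it is a subgroup.
In fact H = ⟨(3,3)⟩.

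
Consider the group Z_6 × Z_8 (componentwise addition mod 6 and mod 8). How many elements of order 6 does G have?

6

An element (a,b) has order lcm(ord(a), ord(b)); count pairs with lcm equal to 6.
Enumerating gives 6 such elements.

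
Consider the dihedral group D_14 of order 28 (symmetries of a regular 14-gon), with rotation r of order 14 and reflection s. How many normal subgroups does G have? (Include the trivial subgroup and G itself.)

G has 28 subgroups. Checking conjugation-invariance by order — order 1: 1/1 normal; order 2: 1/15 normal; order 4: 0/7 normal; order 7: 1/1 normal; order 14: 3/3 normal; order 28: 1/1 normal.
Total normal subgroups: 7.

7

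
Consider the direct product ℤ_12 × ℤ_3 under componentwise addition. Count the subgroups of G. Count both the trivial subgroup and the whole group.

18

|G| = 36, so by Lagrange every subgroup order divides 36. Divisors: 1, 2, 3, 4, 6, 9, 12, 18, 36.
Subgroups by order — order 1: 1; order 2: 1; order 3: 4; order 4: 1; order 6: 4; order 9: 1; order 12: 4; order 18: 1; order 36: 1.
Total: 1 + 1 + 4 + 1 + 4 + 1 + 4 + 1 + 1 = 18.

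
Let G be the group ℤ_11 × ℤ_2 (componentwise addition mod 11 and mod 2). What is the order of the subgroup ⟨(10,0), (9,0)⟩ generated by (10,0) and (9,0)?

|⟨(10,0)⟩| = 11 and |⟨(9,0)⟩| = 11, so |H| is a multiple of lcm(11, 11) = 11 and divides |G| = 22.
Closing under the operation: H = {(0,0), (1,0), (2,0), (3,0), (4,0), (5,0), (6,0), (7,0), (8,0), (9,0), (10,0)}, so |H| = 11.

11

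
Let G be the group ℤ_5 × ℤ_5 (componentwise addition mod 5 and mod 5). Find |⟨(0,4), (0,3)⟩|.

|⟨(0,4)⟩| = 5 and |⟨(0,3)⟩| = 5, so |H| is a multiple of lcm(5, 5) = 5 and divides |G| = 25.
Closing under the operation: H = {(0,0), (0,1), (0,2), (0,3), (0,4)}, so |H| = 5.

5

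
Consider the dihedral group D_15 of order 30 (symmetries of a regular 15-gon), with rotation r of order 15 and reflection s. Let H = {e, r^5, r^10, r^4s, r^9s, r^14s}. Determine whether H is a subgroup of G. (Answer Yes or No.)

|H| = 6 divides |G| = 30, consistent with Lagrange.
H contains the identity, every element's inverse is in H, and H is closed under ·: it is a subgroup.

Yes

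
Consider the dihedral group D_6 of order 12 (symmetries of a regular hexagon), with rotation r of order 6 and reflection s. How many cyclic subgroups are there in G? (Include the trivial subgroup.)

Each element a generates a cyclic subgroup ⟨a⟩; distinct elements may generate the same one (a cyclic group of order d has φ(d) generators).
Cyclic subgroups by order — order 1: 1; order 2: 7; order 3: 1; order 6: 1.
Total: 10.

10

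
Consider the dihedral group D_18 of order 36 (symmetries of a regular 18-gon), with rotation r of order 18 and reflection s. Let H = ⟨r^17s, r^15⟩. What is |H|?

|⟨r^17s⟩| = 2 and |⟨r^15⟩| = 6, so |H| is a multiple of lcm(2, 6) = 6 and divides |G| = 36.
Closing under the operation: H = {e, r^3, r^6, r^9, r^12, r^15, r^2s, r^5s, r^8s, r^11s, r^14s, r^17s}, so |H| = 12.

12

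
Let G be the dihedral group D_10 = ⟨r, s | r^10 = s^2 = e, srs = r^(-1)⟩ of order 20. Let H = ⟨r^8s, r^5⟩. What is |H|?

4

|⟨r^8s⟩| = 2 and |⟨r^5⟩| = 2, so |H| is a multiple of lcm(2, 2) = 2 and divides |G| = 20.
Closing under the operation: H = {e, r^5, r^3s, r^8s}, so |H| = 4.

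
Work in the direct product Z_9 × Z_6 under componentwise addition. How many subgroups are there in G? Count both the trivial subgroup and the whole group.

|G| = 54, so by Lagrange every subgroup order divides 54. Divisors: 1, 2, 3, 6, 9, 18, 27, 54.
Subgroups by order — order 1: 1; order 2: 1; order 3: 4; order 6: 4; order 9: 4; order 18: 4; order 27: 1; order 54: 1.
Total: 1 + 1 + 4 + 4 + 4 + 4 + 1 + 1 = 20.

20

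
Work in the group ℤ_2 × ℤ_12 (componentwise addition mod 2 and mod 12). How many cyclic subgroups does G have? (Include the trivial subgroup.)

Each element a generates a cyclic subgroup ⟨a⟩; distinct elements may generate the same one (a cyclic group of order d has φ(d) generators).
Cyclic subgroups by order — order 1: 1; order 2: 3; order 3: 1; order 4: 2; order 6: 3; order 12: 2.
Total: 12.

12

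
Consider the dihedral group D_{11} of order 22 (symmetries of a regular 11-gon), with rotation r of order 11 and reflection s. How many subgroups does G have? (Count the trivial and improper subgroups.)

|G| = 22, so by Lagrange every subgroup order divides 22. Divisors: 1, 2, 11, 22.
Subgroups by order — order 1: 1; order 2: 11; order 11: 1; order 22: 1.
Total: 1 + 11 + 1 + 1 = 14.

14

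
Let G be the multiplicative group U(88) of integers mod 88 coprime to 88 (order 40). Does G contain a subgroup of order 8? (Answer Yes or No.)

8 | 40. A subgroup of order 8 is {1, 21, 23, 43, 45, 65, 67, 87}.

Yes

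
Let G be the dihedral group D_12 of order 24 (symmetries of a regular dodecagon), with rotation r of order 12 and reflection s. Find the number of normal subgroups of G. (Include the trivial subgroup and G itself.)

9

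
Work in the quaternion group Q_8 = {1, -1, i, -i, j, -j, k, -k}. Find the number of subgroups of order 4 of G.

3

|G| = 8 and 4 | 8, so subgroups of order 4 are possible by Lagrange.
The subgroups of order 4 are: {1, -1, i, -i}; {1, -1, j, -j}; {1, -1, k, -k}.
So G has 3 subgroups of order 4.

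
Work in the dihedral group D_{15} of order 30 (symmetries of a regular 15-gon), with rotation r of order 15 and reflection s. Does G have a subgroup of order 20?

No

20 does not divide |G| = 30, so by Lagrange no subgroup of order 20 exists.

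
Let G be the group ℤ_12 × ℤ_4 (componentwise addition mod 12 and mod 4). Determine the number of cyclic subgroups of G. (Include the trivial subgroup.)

Each element a generates a cyclic subgroup ⟨a⟩; distinct elements may generate the same one (a cyclic group of order d has φ(d) generators).
Cyclic subgroups by order — order 1: 1; order 2: 3; order 3: 1; order 4: 6; order 6: 3; order 12: 6.
Total: 20.

20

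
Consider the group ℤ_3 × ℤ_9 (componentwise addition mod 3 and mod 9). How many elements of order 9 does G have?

An element (a,b) has order lcm(ord(a), ord(b)); count pairs with lcm equal to 9.
Enumerating gives 18 such elements.

18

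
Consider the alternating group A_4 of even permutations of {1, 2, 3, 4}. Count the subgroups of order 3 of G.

4

|G| = 12 and 3 | 12, so subgroups of order 3 are possible by Lagrange.
The subgroups of order 3 are: {e, (1 2 3), (1 3 2)}; {e, (1 2 4), (1 4 2)}; {e, (1 3 4), (1 4 3)}; {e, (2 3 4), (2 4 3)}.
So G has 4 subgroups of order 3.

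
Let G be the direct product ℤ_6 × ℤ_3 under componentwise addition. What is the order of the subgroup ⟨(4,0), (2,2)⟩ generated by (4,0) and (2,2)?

|⟨(4,0)⟩| = 3 and |⟨(2,2)⟩| = 3, so |H| is a multiple of lcm(3, 3) = 3 and divides |G| = 18.
Closing under the operation: H = {(0,0), (0,1), (0,2), (2,0), (2,1), (2,2), (4,0), (4,1), (4,2)}, so |H| = 9.

9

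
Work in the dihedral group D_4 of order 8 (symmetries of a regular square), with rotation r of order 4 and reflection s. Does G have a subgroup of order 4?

Yes

4 | 8. A subgroup of order 4 is {e, r, r^2, r^3}.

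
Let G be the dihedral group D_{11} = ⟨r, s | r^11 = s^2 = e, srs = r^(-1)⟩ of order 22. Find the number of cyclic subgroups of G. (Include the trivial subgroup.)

13

A cyclic subgroup of order d is generated by each of its φ(d) elements of order d, so the cyclic subgroups of order d number (#elements of order d)/φ(d).
Cyclic subgroups by order — order 1: 1; order 2: 11; order 11: 1.
Total: 13.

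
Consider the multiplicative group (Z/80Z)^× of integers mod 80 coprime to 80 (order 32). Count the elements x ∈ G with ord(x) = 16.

0

No element of G has order 16 (even though 16 | 32).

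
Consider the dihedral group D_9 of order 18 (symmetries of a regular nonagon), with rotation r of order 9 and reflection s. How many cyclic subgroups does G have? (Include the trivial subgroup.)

12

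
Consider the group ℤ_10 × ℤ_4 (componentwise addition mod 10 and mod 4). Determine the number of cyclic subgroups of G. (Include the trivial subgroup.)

12

Group the elements of G by the cyclic subgroup they generate; each cyclic subgroup of order d accounts for φ(d) elements.
Cyclic subgroups by order — order 1: 1; order 2: 3; order 4: 2; order 5: 1; order 10: 3; order 20: 2.
Total: 12.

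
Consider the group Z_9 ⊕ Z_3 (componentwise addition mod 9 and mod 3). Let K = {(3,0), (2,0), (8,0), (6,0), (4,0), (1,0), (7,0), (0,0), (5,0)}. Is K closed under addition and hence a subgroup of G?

Yes

|K| = 9 divides |G| = 27, consistent with Lagrange.
K contains the identity, every element's inverse is in K, and K is closed under +: it is a subgroup.
In fact K = ⟨(4,0)⟩.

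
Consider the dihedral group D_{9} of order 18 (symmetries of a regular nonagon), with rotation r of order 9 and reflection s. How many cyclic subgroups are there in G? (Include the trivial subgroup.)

12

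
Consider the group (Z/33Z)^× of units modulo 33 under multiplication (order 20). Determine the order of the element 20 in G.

10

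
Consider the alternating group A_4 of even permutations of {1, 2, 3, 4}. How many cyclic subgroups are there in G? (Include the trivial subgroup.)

Each element a generates a cyclic subgroup ⟨a⟩; distinct elements may generate the same one (a cyclic group of order d has φ(d) generators).
Cyclic subgroups by order — order 1: 1; order 2: 3; order 3: 4.
Total: 8.

8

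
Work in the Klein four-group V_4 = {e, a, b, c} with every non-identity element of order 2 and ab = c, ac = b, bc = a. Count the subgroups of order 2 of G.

3

|G| = 4 and 2 | 4, so subgroups of order 2 are possible by Lagrange.
The subgroups of order 2 are: {e, a}; {e, b}; {e, c}.
So G has 3 subgroups of order 2.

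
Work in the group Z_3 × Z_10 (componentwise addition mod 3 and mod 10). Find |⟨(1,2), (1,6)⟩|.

15

|⟨(1,2)⟩| = 15 and |⟨(1,6)⟩| = 15, so |H| is a multiple of lcm(15, 15) = 15 and divides |G| = 30.
Closing under the operation: H = {(0,0), (0,2), (0,4), (0,6), (0,8), (1,0), (1,2), (1,4), (1,6), (1,8), (2,0), (2,2), (2,4), (2,6), (2,8)}, so |H| = 15.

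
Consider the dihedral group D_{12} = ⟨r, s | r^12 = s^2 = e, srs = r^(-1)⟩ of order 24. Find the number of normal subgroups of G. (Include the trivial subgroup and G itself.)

9

G has 34 subgroups. Checking conjugation-invariance by order — order 1: 1/1 normal; order 2: 1/13 normal; order 3: 1/1 normal; order 4: 1/7 normal; order 6: 1/5 normal; order 8: 0/3 normal; order 12: 3/3 normal; order 24: 1/1 normal.
Total normal subgroups: 9.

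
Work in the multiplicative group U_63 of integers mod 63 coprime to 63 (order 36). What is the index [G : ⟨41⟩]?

|⟨41⟩| = 6 and |G| = 36.
By Lagrange, [G : H] = |G|/|H| = 36/6 = 6.

6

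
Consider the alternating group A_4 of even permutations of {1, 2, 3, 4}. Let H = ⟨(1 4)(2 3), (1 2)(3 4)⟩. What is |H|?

|⟨(1 4)(2 3)⟩| = 2 and |⟨(1 2)(3 4)⟩| = 2, so |H| is a multiple of lcm(2, 2) = 2 and divides |G| = 12.
Closing under the operation: H = {e, (1 2)(3 4), (1 3)(2 4), (1 4)(2 3)}, so |H| = 4.

4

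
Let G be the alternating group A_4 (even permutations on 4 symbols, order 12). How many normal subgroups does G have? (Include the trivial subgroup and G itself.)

G has 10 subgroups. Checking conjugation-invariance by order — order 1: 1/1 normal; order 2: 0/3 normal; order 3: 0/4 normal; order 4: 1/1 normal; order 12: 1/1 normal.
Total normal subgroups: 3.

3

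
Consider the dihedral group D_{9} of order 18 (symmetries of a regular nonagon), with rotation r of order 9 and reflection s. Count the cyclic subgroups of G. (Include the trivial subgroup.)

12

Group the elements of G by the cyclic subgroup they generate; each cyclic subgroup of order d accounts for φ(d) elements.
Cyclic subgroups by order — order 1: 1; order 2: 9; order 3: 1; order 9: 1.
Total: 12.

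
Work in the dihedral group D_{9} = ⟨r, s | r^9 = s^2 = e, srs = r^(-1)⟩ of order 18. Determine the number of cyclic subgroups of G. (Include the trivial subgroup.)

12

A cyclic subgroup of order d is generated by each of its φ(d) elements of order d, so the cyclic subgroups of order d number (#elements of order d)/φ(d).
Cyclic subgroups by order — order 1: 1; order 2: 9; order 3: 1; order 9: 1.
Total: 12.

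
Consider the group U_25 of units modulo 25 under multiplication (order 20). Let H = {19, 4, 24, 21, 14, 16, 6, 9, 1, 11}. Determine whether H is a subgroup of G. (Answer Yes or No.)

Yes

|H| = 10 divides |G| = 20, consistent with Lagrange.
H contains the identity, every element's inverse is in H, and H is closed under ·: it is a subgroup.
In fact H = ⟨4⟩.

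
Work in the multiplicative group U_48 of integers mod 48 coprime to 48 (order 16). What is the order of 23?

Compute successive powers of 23 mod 48: 23, 1; 23^2 ≡ 1 (mod 48).
So |⟨23⟩| = 2.

2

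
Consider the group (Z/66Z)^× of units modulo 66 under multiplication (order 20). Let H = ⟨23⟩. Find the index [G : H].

10

|⟨23⟩| = 2 and |G| = 20.
By Lagrange, [G : H] = |G|/|H| = 20/2 = 10.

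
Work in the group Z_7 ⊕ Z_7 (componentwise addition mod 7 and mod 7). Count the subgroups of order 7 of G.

|G| = 49 and 7 | 49, so subgroups of order 7 are possible by Lagrange.
The subgroups of order 7 are: {(0,0), (0,1), (0,2), (0,3), (0,4), (0,5), (0,6)}; {(0,0), (1,0), (2,0), (3,0), (4,0), (5,0), (6,0)}; {(0,0), (1,1), (2,2), (3,3), (4,4), (5,5), (6,6)}; {(0,0), (1,2), (2,4), (3,6), (4,1), (5,3), (6,5)}; … (8 in all).
So G has 8 subgroups of order 7.

8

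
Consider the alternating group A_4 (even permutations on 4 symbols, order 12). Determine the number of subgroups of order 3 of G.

4

|G| = 12 and 3 | 12, so subgroups of order 3 are possible by Lagrange.
The subgroups of order 3 are: {e, (1 2 3), (1 3 2)}; {e, (1 2 4), (1 4 2)}; {e, (1 3 4), (1 4 3)}; {e, (2 3 4), (2 4 3)}.
So G has 4 subgroups of order 3.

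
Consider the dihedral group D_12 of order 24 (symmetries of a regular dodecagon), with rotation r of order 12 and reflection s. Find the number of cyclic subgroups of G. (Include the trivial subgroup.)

18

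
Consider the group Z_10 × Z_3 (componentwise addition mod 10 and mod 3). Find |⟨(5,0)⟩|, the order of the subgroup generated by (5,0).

2

The order of (5,0) in Z_10 × Z_3 is lcm(ord(5) in Z_10, ord(0) in Z_3).
ord(5) = 2 and ord(0) = 1, so |⟨(5,0)⟩| = lcm(2, 1) = 2.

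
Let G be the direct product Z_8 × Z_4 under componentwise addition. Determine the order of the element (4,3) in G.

The order of (4,3) in Z_8 × Z_4 is lcm(ord(4) in Z_8, ord(3) in Z_4).
ord(4) = 2 and ord(3) = 4, so |⟨(4,3)⟩| = lcm(2, 4) = 4.

4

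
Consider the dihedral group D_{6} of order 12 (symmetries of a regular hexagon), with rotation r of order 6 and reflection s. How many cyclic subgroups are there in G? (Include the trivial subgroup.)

10

Group the elements of G by the cyclic subgroup they generate; each cyclic subgroup of order d accounts for φ(d) elements.
Cyclic subgroups by order — order 1: 1; order 2: 7; order 3: 1; order 6: 1.
Total: 10.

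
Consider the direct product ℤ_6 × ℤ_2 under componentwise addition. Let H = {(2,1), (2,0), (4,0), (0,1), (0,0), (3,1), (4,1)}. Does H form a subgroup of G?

No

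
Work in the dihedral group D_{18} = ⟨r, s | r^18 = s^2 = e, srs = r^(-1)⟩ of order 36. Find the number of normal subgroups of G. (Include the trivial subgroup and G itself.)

G has 45 subgroups. Checking conjugation-invariance by order — order 1: 1/1 normal; order 2: 1/19 normal; order 3: 1/1 normal; order 4: 0/9 normal; order 6: 1/7 normal; order 9: 1/1 normal; order 12: 0/3 normal; order 18: 3/3 normal; order 36: 1/1 normal.
Total normal subgroups: 9.

9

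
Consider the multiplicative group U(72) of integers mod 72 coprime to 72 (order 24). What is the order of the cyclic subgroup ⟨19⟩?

2

Compute successive powers of 19 mod 72: 19, 1; 19^2 ≡ 1 (mod 72).
So |⟨19⟩| = 2.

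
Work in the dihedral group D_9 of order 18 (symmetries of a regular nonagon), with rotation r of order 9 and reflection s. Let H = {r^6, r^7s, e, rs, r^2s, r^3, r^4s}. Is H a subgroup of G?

|H| = 7 does not divide |G| = 18, so by Lagrange H is not a subgroup.

No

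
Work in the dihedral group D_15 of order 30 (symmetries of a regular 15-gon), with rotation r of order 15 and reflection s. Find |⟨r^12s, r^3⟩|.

10

|⟨r^12s⟩| = 2 and |⟨r^3⟩| = 5, so |H| is a multiple of lcm(2, 5) = 10 and divides |G| = 30.
Closing under the operation: H = {e, r^3, r^6, r^9, r^12, s, r^3s, r^6s, r^9s, r^12s}, so |H| = 10.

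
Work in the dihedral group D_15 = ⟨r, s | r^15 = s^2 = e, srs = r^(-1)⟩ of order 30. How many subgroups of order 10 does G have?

3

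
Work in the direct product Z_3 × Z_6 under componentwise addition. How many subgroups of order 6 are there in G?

|G| = 18 and 6 | 18, so subgroups of order 6 are possible by Lagrange.
The subgroups of order 6 are: {(0,0), (0,1), (0,2), (0,3), (0,4), (0,5)}; {(0,0), (0,3), (1,0), (1,3), (2,0), (2,3)}; {(0,0), (0,3), (1,1), (1,4), (2,2), (2,5)}; {(0,0), (0,3), (1,2), (1,5), (2,1), (2,4)}.
So G has 4 subgroups of order 6.

4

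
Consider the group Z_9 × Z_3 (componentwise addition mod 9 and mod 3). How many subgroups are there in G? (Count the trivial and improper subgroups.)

10

|G| = 27, so by Lagrange every subgroup order divides 27. Divisors: 1, 3, 9, 27.
Subgroups by order — order 1: 1; order 3: 4; order 9: 4; order 27: 1.
Total: 1 + 4 + 4 + 1 = 10.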